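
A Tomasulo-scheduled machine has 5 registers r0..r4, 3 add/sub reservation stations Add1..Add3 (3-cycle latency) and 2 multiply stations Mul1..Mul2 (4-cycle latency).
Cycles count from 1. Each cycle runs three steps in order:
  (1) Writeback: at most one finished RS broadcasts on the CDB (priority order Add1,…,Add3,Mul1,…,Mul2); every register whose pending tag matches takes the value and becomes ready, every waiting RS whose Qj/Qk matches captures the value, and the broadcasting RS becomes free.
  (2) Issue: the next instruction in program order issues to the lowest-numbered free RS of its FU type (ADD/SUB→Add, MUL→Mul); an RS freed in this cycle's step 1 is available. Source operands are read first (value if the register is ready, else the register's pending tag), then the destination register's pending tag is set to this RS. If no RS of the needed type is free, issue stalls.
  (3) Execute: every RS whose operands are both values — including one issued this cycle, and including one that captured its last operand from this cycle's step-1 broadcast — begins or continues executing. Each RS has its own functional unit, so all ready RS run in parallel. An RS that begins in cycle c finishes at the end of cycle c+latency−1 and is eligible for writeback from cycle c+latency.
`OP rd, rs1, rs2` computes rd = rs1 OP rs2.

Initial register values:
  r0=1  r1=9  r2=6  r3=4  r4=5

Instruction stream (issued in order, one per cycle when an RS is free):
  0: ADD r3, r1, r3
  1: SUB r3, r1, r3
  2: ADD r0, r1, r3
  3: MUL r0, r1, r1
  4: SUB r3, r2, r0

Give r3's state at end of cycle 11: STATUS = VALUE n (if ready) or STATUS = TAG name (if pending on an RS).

  c1: issue ADD r3<-Add1  regs: r0:1,r1:9,r2:6,r3:Add1,r4:5
  c2: issue SUB r3<-Add2  regs: r0:1,r1:9,r2:6,r3:Add2,r4:5
  c3: issue ADD r0<-Add3  regs: r0:Add3,r1:9,r2:6,r3:Add2,r4:5
  c4: CDB Add1=13; issue MUL r0<-Mul1  regs: r0:Mul1,r1:9,r2:6,r3:Add2,r4:5
  c5: issue SUB r3<-Add1  regs: r0:Mul1,r1:9,r2:6,r3:Add1,r4:5
  c6: -  regs: r0:Mul1,r1:9,r2:6,r3:Add1,r4:5
  c7: CDB Add2=-4  regs: r0:Mul1,r1:9,r2:6,r3:Add1,r4:5
  c8: CDB Mul1=81  regs: r0:81,r1:9,r2:6,r3:Add1,r4:5
  c9: -  regs: r0:81,r1:9,r2:6,r3:Add1,r4:5
  c10: CDB Add3=5  regs: r0:81,r1:9,r2:6,r3:Add1,r4:5
  c11: CDB Add1=-75  regs: r0:81,r1:9,r2:6,r3:-75,r4:5

STATUS = VALUE -75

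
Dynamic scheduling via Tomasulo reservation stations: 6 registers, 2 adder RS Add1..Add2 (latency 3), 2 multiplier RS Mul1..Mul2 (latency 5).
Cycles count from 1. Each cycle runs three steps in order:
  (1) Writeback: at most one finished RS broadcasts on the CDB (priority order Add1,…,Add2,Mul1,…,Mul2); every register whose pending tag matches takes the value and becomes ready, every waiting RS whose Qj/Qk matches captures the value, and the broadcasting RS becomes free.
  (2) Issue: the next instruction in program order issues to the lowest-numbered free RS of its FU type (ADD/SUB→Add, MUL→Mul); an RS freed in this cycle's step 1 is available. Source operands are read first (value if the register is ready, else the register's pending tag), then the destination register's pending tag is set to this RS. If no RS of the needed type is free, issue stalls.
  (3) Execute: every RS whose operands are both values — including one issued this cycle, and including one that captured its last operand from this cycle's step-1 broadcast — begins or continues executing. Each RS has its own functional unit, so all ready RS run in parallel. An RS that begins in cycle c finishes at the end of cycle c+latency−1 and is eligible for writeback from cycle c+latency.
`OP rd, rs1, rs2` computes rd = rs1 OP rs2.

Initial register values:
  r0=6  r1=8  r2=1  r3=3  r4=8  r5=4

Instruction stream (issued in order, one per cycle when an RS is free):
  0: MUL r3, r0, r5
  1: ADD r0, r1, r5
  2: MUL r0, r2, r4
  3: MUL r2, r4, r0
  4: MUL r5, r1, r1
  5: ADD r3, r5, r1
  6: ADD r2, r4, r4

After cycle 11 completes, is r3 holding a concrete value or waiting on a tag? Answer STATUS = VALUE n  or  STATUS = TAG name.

  c1: issue MUL r3<-Mul1  regs: r0:6,r1:8,r2:1,r3:Mul1,r4:8,r5:4
  c2: issue ADD r0<-Add1  regs: r0:Add1,r1:8,r2:1,r3:Mul1,r4:8,r5:4
  c3: issue MUL r0<-Mul2  regs: r0:Mul2,r1:8,r2:1,r3:Mul1,r4:8,r5:4
  c4: stall  regs: r0:Mul2,r1:8,r2:1,r3:Mul1,r4:8,r5:4
  c5: CDB Add1=12; stall  regs: r0:Mul2,r1:8,r2:1,r3:Mul1,r4:8,r5:4
  c6: CDB Mul1=24; issue MUL r2<-Mul1  regs: r0:Mul2,r1:8,r2:Mul1,r3:24,r4:8,r5:4
  c7: stall  regs: r0:Mul2,r1:8,r2:Mul1,r3:24,r4:8,r5:4
  c8: CDB Mul2=8; issue MUL r5<-Mul2  regs: r0:8,r1:8,r2:Mul1,r3:24,r4:8,r5:Mul2
  c9: issue ADD r3<-Add1  regs: r0:8,r1:8,r2:Mul1,r3:Add1,r4:8,r5:Mul2
  c10: issue ADD r2<-Add2  regs: r0:8,r1:8,r2:Add2,r3:Add1,r4:8,r5:Mul2
  c11: -  regs: r0:8,r1:8,r2:Add2,r3:Add1,r4:8,r5:Mul2

STATUS = TAG Add1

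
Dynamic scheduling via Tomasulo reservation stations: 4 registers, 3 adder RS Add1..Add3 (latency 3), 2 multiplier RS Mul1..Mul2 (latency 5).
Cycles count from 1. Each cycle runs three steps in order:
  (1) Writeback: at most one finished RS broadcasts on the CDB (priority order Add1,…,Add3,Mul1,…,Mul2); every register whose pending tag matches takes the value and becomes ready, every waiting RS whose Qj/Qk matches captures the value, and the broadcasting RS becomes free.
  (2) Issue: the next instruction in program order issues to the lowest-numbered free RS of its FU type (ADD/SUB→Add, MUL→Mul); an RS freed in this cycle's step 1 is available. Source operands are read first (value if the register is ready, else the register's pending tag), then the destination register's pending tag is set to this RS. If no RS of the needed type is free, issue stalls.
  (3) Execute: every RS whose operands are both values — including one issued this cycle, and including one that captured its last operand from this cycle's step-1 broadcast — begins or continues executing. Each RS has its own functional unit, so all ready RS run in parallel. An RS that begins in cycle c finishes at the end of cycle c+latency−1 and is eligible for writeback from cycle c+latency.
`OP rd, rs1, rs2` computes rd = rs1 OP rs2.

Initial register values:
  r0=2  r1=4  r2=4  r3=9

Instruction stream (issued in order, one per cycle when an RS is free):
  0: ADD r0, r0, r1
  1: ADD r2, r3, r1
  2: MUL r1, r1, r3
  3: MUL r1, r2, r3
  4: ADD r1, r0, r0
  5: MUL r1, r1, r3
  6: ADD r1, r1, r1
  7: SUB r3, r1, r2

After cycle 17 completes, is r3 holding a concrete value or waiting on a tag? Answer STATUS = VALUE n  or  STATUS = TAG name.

STATUS = TAG Add2

c1: issue ADD r0<-Add1 | r0:Add1,r1:4,r2:4,r3:9
c2: issue ADD r2<-Add2 | r0:Add1,r1:4,r2:Add2,r3:9
c3: issue MUL r1<-Mul1 | r0:Add1,r1:Mul1,r2:Add2,r3:9
c4: CDB Add1=6; issue MUL r1<-Mul2 | r0:6,r1:Mul2,r2:Add2,r3:9
c5: CDB Add2=13; issue ADD r1<-Add1 | r0:6,r1:Add1,r2:13,r3:9
c6: stall | r0:6,r1:Add1,r2:13,r3:9
c7: stall | r0:6,r1:Add1,r2:13,r3:9
c8: CDB Add1=12; stall | r0:6,r1:12,r2:13,r3:9
c9: CDB Mul1=36; issue MUL r1<-Mul1 | r0:6,r1:Mul1,r2:13,r3:9
c10: CDB Mul2=117; issue ADD r1<-Add1 | r0:6,r1:Add1,r2:13,r3:9
c11: issue SUB r3<-Add2 | r0:6,r1:Add1,r2:13,r3:Add2
c12: - | r0:6,r1:Add1,r2:13,r3:Add2
c13: - | r0:6,r1:Add1,r2:13,r3:Add2
c14: CDB Mul1=108 | r0:6,r1:Add1,r2:13,r3:Add2
c15: - | r0:6,r1:Add1,r2:13,r3:Add2
c16: - | r0:6,r1:Add1,r2:13,r3:Add2
c17: CDB Add1=216 | r0:6,r1:216,r2:13,r3:Add2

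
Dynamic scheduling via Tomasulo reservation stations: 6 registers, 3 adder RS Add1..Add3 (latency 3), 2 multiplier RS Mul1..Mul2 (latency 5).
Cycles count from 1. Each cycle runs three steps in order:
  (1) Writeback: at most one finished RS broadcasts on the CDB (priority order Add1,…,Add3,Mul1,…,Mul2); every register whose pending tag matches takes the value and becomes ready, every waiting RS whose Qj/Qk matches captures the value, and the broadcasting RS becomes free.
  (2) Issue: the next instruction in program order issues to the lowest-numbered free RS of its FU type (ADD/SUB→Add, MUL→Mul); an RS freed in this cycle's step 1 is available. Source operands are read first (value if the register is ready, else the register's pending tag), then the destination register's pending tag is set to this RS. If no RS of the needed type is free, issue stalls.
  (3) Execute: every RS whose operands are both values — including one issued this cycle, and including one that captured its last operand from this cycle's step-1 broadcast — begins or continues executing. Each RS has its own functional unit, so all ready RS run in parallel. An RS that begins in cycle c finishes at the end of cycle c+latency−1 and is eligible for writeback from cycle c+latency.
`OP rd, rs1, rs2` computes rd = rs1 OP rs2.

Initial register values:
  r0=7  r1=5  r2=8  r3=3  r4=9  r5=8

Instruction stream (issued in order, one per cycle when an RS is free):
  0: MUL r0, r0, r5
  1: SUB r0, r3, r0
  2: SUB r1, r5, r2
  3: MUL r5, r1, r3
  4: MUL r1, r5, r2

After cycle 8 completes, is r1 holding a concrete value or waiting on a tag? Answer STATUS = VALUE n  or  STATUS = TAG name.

STATUS = TAG Mul1

  c1: issue MUL r0<-Mul1  regs: r0:Mul1,r1:5,r2:8,r3:3,r4:9,r5:8
  c2: issue SUB r0<-Add1  regs: r0:Add1,r1:5,r2:8,r3:3,r4:9,r5:8
  c3: issue SUB r1<-Add2  regs: r0:Add1,r1:Add2,r2:8,r3:3,r4:9,r5:8
  c4: issue MUL r5<-Mul2  regs: r0:Add1,r1:Add2,r2:8,r3:3,r4:9,r5:Mul2
  c5: stall  regs: r0:Add1,r1:Add2,r2:8,r3:3,r4:9,r5:Mul2
  c6: CDB Add2=0; stall  regs: r0:Add1,r1:0,r2:8,r3:3,r4:9,r5:Mul2
  c7: CDB Mul1=56; issue MUL r1<-Mul1  regs: r0:Add1,r1:Mul1,r2:8,r3:3,r4:9,r5:Mul2
  c8: -  regs: r0:Add1,r1:Mul1,r2:8,r3:3,r4:9,r5:Mul2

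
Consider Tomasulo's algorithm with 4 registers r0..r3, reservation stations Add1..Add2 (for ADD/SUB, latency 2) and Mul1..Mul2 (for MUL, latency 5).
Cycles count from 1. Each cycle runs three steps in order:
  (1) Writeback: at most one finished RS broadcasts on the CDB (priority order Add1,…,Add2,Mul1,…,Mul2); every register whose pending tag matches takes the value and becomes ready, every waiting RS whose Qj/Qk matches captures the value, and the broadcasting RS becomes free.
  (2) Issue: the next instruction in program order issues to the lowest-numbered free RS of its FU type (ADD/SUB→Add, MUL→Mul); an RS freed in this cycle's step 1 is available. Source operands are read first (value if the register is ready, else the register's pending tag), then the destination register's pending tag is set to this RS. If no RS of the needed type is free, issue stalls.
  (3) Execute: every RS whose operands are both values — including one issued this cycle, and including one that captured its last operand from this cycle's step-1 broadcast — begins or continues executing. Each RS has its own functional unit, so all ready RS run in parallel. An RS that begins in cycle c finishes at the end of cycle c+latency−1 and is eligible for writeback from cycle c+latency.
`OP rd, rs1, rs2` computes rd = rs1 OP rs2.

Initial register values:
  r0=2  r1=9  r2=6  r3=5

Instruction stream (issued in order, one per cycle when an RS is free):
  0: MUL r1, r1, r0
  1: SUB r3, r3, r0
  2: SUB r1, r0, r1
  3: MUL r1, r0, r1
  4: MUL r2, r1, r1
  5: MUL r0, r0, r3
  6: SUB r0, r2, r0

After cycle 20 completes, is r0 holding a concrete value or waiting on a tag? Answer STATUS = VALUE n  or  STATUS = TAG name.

STATUS = TAG Add1

  c1: issue MUL r1<-Mul1  regs: r0:2,r1:Mul1,r2:6,r3:5
  c2: issue SUB r3<-Add1  regs: r0:2,r1:Mul1,r2:6,r3:Add1
  c3: issue SUB r1<-Add2  regs: r0:2,r1:Add2,r2:6,r3:Add1
  c4: CDB Add1=3; issue MUL r1<-Mul2  regs: r0:2,r1:Mul2,r2:6,r3:3
  c5: stall  regs: r0:2,r1:Mul2,r2:6,r3:3
  c6: CDB Mul1=18; issue MUL r2<-Mul1  regs: r0:2,r1:Mul2,r2:Mul1,r3:3
  c7: stall  regs: r0:2,r1:Mul2,r2:Mul1,r3:3
  c8: CDB Add2=-16; stall  regs: r0:2,r1:Mul2,r2:Mul1,r3:3
  c9: stall  regs: r0:2,r1:Mul2,r2:Mul1,r3:3
  c10: stall  regs: r0:2,r1:Mul2,r2:Mul1,r3:3
  c11: stall  regs: r0:2,r1:Mul2,r2:Mul1,r3:3
  c12: stall  regs: r0:2,r1:Mul2,r2:Mul1,r3:3
  c13: CDB Mul2=-32; issue MUL r0<-Mul2  regs: r0:Mul2,r1:-32,r2:Mul1,r3:3
  c14: issue SUB r0<-Add1  regs: r0:Add1,r1:-32,r2:Mul1,r3:3
  c15: -  regs: r0:Add1,r1:-32,r2:Mul1,r3:3
  c16: -  regs: r0:Add1,r1:-32,r2:Mul1,r3:3
  c17: -  regs: r0:Add1,r1:-32,r2:Mul1,r3:3
  c18: CDB Mul1=1024  regs: r0:Add1,r1:-32,r2:1024,r3:3
  c19: CDB Mul2=6  regs: r0:Add1,r1:-32,r2:1024,r3:3
  c20: -  regs: r0:Add1,r1:-32,r2:1024,r3:3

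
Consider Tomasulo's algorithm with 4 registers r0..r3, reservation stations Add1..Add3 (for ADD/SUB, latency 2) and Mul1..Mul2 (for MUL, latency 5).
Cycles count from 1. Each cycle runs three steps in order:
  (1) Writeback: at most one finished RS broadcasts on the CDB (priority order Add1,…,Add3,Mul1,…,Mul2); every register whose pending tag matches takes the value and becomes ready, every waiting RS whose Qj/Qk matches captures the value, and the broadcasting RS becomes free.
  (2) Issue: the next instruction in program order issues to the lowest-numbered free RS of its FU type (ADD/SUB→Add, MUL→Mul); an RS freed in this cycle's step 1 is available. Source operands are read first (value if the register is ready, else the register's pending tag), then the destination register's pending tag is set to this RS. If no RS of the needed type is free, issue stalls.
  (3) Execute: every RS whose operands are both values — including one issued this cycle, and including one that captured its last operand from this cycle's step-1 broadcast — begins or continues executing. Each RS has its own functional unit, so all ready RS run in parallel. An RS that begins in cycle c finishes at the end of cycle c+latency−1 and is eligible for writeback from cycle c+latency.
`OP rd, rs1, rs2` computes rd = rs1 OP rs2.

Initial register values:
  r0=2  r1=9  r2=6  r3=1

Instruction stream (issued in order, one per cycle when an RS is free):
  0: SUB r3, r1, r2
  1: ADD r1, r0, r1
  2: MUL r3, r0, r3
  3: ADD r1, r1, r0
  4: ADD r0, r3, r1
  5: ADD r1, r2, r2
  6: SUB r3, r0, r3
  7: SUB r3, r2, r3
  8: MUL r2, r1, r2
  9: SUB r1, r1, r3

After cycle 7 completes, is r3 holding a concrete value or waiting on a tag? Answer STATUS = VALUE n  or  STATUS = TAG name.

c1: issue SUB r3<-Add1 | r0:2,r1:9,r2:6,r3:Add1
c2: issue ADD r1<-Add2 | r0:2,r1:Add2,r2:6,r3:Add1
c3: CDB Add1=3; issue MUL r3<-Mul1 | r0:2,r1:Add2,r2:6,r3:Mul1
c4: CDB Add2=11; issue ADD r1<-Add1 | r0:2,r1:Add1,r2:6,r3:Mul1
c5: issue ADD r0<-Add2 | r0:Add2,r1:Add1,r2:6,r3:Mul1
c6: CDB Add1=13; issue ADD r1<-Add1 | r0:Add2,r1:Add1,r2:6,r3:Mul1
c7: issue SUB r3<-Add3 | r0:Add2,r1:Add1,r2:6,r3:Add3

STATUS = TAG Add3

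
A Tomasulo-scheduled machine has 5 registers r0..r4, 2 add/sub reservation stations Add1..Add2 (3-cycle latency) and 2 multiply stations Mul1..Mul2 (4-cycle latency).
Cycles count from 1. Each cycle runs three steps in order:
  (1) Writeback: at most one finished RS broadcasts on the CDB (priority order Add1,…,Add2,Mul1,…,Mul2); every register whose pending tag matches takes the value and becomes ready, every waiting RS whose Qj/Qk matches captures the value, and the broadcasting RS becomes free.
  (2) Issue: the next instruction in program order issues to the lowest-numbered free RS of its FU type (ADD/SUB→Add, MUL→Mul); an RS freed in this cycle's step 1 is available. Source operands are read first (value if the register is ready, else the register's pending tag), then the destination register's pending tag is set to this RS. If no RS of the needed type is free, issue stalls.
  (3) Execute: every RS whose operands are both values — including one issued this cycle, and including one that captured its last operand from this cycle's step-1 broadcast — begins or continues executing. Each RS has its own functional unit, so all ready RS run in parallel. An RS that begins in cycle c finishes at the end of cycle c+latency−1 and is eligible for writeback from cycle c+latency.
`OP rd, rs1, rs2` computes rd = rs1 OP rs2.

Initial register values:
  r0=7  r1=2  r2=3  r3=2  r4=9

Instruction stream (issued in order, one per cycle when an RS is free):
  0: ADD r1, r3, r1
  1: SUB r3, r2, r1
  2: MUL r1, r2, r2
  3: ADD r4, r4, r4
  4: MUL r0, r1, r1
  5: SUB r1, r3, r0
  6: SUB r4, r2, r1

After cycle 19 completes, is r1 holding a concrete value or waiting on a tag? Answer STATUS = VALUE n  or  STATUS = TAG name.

STATUS = VALUE -82

c1: issue ADD r1<-Add1 | r0:7,r1:Add1,r2:3,r3:2,r4:9
c2: issue SUB r3<-Add2 | r0:7,r1:Add1,r2:3,r3:Add2,r4:9
c3: issue MUL r1<-Mul1 | r0:7,r1:Mul1,r2:3,r3:Add2,r4:9
c4: CDB Add1=4; issue ADD r4<-Add1 | r0:7,r1:Mul1,r2:3,r3:Add2,r4:Add1
c5: issue MUL r0<-Mul2 | r0:Mul2,r1:Mul1,r2:3,r3:Add2,r4:Add1
c6: stall | r0:Mul2,r1:Mul1,r2:3,r3:Add2,r4:Add1
c7: CDB Add1=18; issue SUB r1<-Add1 | r0:Mul2,r1:Add1,r2:3,r3:Add2,r4:18
c8: CDB Add2=-1; issue SUB r4<-Add2 | r0:Mul2,r1:Add1,r2:3,r3:-1,r4:Add2
c9: CDB Mul1=9 | r0:Mul2,r1:Add1,r2:3,r3:-1,r4:Add2
c10: - | r0:Mul2,r1:Add1,r2:3,r3:-1,r4:Add2
c11: - | r0:Mul2,r1:Add1,r2:3,r3:-1,r4:Add2
c12: - | r0:Mul2,r1:Add1,r2:3,r3:-1,r4:Add2
c13: CDB Mul2=81 | r0:81,r1:Add1,r2:3,r3:-1,r4:Add2
c14: - | r0:81,r1:Add1,r2:3,r3:-1,r4:Add2
c15: - | r0:81,r1:Add1,r2:3,r3:-1,r4:Add2
c16: CDB Add1=-82 | r0:81,r1:-82,r2:3,r3:-1,r4:Add2
c17: - | r0:81,r1:-82,r2:3,r3:-1,r4:Add2
c18: - | r0:81,r1:-82,r2:3,r3:-1,r4:Add2
c19: CDB Add2=85 | r0:81,r1:-82,r2:3,r3:-1,r4:85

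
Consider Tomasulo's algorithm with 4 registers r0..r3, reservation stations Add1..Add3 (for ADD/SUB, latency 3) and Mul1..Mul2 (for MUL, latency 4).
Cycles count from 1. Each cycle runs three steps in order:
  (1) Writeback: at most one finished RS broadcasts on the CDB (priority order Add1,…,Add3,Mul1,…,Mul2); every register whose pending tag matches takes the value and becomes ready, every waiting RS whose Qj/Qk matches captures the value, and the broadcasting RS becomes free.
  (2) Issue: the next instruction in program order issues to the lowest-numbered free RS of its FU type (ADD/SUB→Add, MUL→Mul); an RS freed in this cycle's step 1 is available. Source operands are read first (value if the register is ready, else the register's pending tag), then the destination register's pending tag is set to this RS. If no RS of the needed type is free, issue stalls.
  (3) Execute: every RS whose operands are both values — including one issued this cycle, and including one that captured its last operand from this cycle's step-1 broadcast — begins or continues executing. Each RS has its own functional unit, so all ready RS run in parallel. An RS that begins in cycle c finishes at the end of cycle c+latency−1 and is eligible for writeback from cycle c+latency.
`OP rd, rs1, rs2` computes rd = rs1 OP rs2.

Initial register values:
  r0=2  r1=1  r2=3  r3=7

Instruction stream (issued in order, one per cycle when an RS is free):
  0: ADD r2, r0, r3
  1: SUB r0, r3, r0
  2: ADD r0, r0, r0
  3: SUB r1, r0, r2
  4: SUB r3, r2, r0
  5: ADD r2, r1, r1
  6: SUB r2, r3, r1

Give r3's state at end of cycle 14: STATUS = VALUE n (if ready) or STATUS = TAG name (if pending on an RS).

STATUS = VALUE -1

c1: issue ADD r2<-Add1 | r0:2,r1:1,r2:Add1,r3:7
c2: issue SUB r0<-Add2 | r0:Add2,r1:1,r2:Add1,r3:7
c3: issue ADD r0<-Add3 | r0:Add3,r1:1,r2:Add1,r3:7
c4: CDB Add1=9; issue SUB r1<-Add1 | r0:Add3,r1:Add1,r2:9,r3:7
c5: CDB Add2=5; issue SUB r3<-Add2 | r0:Add3,r1:Add1,r2:9,r3:Add2
c6: stall | r0:Add3,r1:Add1,r2:9,r3:Add2
c7: stall | r0:Add3,r1:Add1,r2:9,r3:Add2
c8: CDB Add3=10; issue ADD r2<-Add3 | r0:10,r1:Add1,r2:Add3,r3:Add2
c9: stall | r0:10,r1:Add1,r2:Add3,r3:Add2
c10: stall | r0:10,r1:Add1,r2:Add3,r3:Add2
c11: CDB Add1=1; issue SUB r2<-Add1 | r0:10,r1:1,r2:Add1,r3:Add2
c12: CDB Add2=-1 | r0:10,r1:1,r2:Add1,r3:-1
c13: - | r0:10,r1:1,r2:Add1,r3:-1
c14: CDB Add3=2 | r0:10,r1:1,r2:Add1,r3:-1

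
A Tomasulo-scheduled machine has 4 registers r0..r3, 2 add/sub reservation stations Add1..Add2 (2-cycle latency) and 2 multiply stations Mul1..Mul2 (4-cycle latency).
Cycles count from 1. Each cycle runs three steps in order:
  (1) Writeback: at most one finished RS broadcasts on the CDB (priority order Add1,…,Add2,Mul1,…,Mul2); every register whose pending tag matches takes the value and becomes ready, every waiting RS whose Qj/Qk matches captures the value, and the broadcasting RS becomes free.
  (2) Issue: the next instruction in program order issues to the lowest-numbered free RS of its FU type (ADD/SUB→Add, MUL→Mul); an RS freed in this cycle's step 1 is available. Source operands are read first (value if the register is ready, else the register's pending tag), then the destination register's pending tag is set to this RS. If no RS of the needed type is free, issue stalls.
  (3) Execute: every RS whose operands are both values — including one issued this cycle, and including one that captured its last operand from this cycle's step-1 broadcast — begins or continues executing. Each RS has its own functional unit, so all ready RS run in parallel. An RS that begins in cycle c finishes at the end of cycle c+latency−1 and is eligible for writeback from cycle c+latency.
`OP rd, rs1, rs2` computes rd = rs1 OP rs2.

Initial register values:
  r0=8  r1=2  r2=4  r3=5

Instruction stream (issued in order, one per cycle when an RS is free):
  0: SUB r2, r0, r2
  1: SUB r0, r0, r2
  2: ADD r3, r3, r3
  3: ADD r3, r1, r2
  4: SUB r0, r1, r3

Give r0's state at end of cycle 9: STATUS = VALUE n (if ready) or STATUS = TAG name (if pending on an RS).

STATUS = VALUE -4

cycle 1: issue SUB r2<-Add1 // r0:8,r1:2,r2:Add1,r3:5
cycle 2: issue SUB r0<-Add2 // r0:Add2,r1:2,r2:Add1,r3:5
cycle 3: CDB Add1=4; issue ADD r3<-Add1 // r0:Add2,r1:2,r2:4,r3:Add1
cycle 4: stall // r0:Add2,r1:2,r2:4,r3:Add1
cycle 5: CDB Add1=10; issue ADD r3<-Add1 // r0:Add2,r1:2,r2:4,r3:Add1
cycle 6: CDB Add2=4; issue SUB r0<-Add2 // r0:Add2,r1:2,r2:4,r3:Add1
cycle 7: CDB Add1=6 // r0:Add2,r1:2,r2:4,r3:6
cycle 8: - // r0:Add2,r1:2,r2:4,r3:6
cycle 9: CDB Add2=-4 // r0:-4,r1:2,r2:4,r3:6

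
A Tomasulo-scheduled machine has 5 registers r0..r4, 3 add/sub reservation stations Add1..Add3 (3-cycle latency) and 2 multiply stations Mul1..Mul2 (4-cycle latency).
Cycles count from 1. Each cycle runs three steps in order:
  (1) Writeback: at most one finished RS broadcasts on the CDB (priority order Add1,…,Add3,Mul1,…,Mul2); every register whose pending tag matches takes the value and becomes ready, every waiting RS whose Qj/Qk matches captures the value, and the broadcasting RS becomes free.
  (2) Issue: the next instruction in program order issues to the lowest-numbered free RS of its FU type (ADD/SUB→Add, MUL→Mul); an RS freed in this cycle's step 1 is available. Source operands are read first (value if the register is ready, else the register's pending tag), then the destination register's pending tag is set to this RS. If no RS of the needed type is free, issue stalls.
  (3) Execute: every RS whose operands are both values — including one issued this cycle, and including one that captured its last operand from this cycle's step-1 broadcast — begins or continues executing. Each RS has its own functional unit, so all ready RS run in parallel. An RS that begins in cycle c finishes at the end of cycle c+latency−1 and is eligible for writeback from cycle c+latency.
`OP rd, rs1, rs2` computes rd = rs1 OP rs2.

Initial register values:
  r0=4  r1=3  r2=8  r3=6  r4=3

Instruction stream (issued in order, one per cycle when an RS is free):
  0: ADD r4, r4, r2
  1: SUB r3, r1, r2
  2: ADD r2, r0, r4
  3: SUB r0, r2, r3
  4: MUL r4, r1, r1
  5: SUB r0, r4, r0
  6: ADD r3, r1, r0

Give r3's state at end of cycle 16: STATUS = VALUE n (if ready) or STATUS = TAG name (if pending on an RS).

STATUS = VALUE -8

c1: issue ADD r4<-Add1 | r0:4,r1:3,r2:8,r3:6,r4:Add1
c2: issue SUB r3<-Add2 | r0:4,r1:3,r2:8,r3:Add2,r4:Add1
c3: issue ADD r2<-Add3 | r0:4,r1:3,r2:Add3,r3:Add2,r4:Add1
c4: CDB Add1=11; issue SUB r0<-Add1 | r0:Add1,r1:3,r2:Add3,r3:Add2,r4:11
c5: CDB Add2=-5; issue MUL r4<-Mul1 | r0:Add1,r1:3,r2:Add3,r3:-5,r4:Mul1
c6: issue SUB r0<-Add2 | r0:Add2,r1:3,r2:Add3,r3:-5,r4:Mul1
c7: CDB Add3=15; issue ADD r3<-Add3 | r0:Add2,r1:3,r2:15,r3:Add3,r4:Mul1
c8: - | r0:Add2,r1:3,r2:15,r3:Add3,r4:Mul1
c9: CDB Mul1=9 | r0:Add2,r1:3,r2:15,r3:Add3,r4:9
c10: CDB Add1=20 | r0:Add2,r1:3,r2:15,r3:Add3,r4:9
c11: - | r0:Add2,r1:3,r2:15,r3:Add3,r4:9
c12: - | r0:Add2,r1:3,r2:15,r3:Add3,r4:9
c13: CDB Add2=-11 | r0:-11,r1:3,r2:15,r3:Add3,r4:9
c14: - | r0:-11,r1:3,r2:15,r3:Add3,r4:9
c15: - | r0:-11,r1:3,r2:15,r3:Add3,r4:9
c16: CDB Add3=-8 | r0:-11,r1:3,r2:15,r3:-8,r4:9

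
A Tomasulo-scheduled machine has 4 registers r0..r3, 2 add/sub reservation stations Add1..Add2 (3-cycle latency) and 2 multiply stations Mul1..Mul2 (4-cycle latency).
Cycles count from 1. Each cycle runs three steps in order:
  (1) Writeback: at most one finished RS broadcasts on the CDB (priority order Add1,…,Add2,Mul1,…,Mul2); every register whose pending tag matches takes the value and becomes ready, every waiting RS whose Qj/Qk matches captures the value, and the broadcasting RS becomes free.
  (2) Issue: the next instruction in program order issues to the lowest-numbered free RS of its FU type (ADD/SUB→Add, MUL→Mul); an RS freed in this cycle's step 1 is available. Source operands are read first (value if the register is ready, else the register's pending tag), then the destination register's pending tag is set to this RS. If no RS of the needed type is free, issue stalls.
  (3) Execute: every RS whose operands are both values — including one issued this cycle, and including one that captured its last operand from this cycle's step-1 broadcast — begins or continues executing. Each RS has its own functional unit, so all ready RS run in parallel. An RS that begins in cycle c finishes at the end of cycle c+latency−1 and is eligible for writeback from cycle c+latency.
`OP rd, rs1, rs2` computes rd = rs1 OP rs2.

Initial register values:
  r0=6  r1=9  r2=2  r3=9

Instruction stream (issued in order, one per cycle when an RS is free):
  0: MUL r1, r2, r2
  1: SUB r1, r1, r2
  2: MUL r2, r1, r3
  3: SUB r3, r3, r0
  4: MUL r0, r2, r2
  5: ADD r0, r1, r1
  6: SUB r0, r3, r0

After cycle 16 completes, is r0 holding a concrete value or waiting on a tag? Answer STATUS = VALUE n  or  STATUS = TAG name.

  c1: issue MUL r1<-Mul1  regs: r0:6,r1:Mul1,r2:2,r3:9
  c2: issue SUB r1<-Add1  regs: r0:6,r1:Add1,r2:2,r3:9
  c3: issue MUL r2<-Mul2  regs: r0:6,r1:Add1,r2:Mul2,r3:9
  c4: issue SUB r3<-Add2  regs: r0:6,r1:Add1,r2:Mul2,r3:Add2
  c5: CDB Mul1=4; issue MUL r0<-Mul1  regs: r0:Mul1,r1:Add1,r2:Mul2,r3:Add2
  c6: stall  regs: r0:Mul1,r1:Add1,r2:Mul2,r3:Add2
  c7: CDB Add2=3; issue ADD r0<-Add2  regs: r0:Add2,r1:Add1,r2:Mul2,r3:3
  c8: CDB Add1=2; issue SUB r0<-Add1  regs: r0:Add1,r1:2,r2:Mul2,r3:3
  c9: -  regs: r0:Add1,r1:2,r2:Mul2,r3:3
  c10: -  regs: r0:Add1,r1:2,r2:Mul2,r3:3
  c11: CDB Add2=4  regs: r0:Add1,r1:2,r2:Mul2,r3:3
  c12: CDB Mul2=18  regs: r0:Add1,r1:2,r2:18,r3:3
  c13: -  regs: r0:Add1,r1:2,r2:18,r3:3
  c14: CDB Add1=-1  regs: r0:-1,r1:2,r2:18,r3:3
  c15: -  regs: r0:-1,r1:2,r2:18,r3:3
  c16: CDB Mul1=324  regs: r0:-1,r1:2,r2:18,r3:3

STATUS = VALUE -1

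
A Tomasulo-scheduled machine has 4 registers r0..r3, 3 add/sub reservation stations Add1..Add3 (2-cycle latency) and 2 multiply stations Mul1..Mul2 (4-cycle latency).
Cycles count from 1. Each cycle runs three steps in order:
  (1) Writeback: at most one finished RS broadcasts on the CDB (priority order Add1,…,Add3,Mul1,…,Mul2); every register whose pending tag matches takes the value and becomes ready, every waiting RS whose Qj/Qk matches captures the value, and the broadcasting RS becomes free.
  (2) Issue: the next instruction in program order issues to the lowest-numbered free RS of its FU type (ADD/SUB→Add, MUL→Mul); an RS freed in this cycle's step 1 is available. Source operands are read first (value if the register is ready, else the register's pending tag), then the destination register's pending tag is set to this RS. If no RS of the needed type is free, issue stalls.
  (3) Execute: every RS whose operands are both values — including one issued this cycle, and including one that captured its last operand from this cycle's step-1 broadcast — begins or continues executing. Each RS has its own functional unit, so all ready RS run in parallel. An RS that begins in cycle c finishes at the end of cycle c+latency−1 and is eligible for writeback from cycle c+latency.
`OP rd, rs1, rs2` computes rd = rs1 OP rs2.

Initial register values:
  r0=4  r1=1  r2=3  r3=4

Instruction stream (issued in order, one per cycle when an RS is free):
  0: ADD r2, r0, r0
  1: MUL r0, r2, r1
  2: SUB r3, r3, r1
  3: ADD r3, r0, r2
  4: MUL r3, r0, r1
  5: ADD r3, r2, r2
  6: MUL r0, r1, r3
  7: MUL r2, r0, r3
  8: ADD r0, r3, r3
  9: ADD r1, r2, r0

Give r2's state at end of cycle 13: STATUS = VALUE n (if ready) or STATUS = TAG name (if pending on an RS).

STATUS = TAG Mul2

cycle 1: issue ADD r2<-Add1 // r0:4,r1:1,r2:Add1,r3:4
cycle 2: issue MUL r0<-Mul1 // r0:Mul1,r1:1,r2:Add1,r3:4
cycle 3: CDB Add1=8; issue SUB r3<-Add1 // r0:Mul1,r1:1,r2:8,r3:Add1
cycle 4: issue ADD r3<-Add2 // r0:Mul1,r1:1,r2:8,r3:Add2
cycle 5: CDB Add1=3; issue MUL r3<-Mul2 // r0:Mul1,r1:1,r2:8,r3:Mul2
cycle 6: issue ADD r3<-Add1 // r0:Mul1,r1:1,r2:8,r3:Add1
cycle 7: CDB Mul1=8; issue MUL r0<-Mul1 // r0:Mul1,r1:1,r2:8,r3:Add1
cycle 8: CDB Add1=16; stall // r0:Mul1,r1:1,r2:8,r3:16
cycle 9: CDB Add2=16; stall // r0:Mul1,r1:1,r2:8,r3:16
cycle 10: stall // r0:Mul1,r1:1,r2:8,r3:16
cycle 11: CDB Mul2=8; issue MUL r2<-Mul2 // r0:Mul1,r1:1,r2:Mul2,r3:16
cycle 12: CDB Mul1=16; issue ADD r0<-Add1 // r0:Add1,r1:1,r2:Mul2,r3:16
cycle 13: issue ADD r1<-Add2 // r0:Add1,r1:Add2,r2:Mul2,r3:16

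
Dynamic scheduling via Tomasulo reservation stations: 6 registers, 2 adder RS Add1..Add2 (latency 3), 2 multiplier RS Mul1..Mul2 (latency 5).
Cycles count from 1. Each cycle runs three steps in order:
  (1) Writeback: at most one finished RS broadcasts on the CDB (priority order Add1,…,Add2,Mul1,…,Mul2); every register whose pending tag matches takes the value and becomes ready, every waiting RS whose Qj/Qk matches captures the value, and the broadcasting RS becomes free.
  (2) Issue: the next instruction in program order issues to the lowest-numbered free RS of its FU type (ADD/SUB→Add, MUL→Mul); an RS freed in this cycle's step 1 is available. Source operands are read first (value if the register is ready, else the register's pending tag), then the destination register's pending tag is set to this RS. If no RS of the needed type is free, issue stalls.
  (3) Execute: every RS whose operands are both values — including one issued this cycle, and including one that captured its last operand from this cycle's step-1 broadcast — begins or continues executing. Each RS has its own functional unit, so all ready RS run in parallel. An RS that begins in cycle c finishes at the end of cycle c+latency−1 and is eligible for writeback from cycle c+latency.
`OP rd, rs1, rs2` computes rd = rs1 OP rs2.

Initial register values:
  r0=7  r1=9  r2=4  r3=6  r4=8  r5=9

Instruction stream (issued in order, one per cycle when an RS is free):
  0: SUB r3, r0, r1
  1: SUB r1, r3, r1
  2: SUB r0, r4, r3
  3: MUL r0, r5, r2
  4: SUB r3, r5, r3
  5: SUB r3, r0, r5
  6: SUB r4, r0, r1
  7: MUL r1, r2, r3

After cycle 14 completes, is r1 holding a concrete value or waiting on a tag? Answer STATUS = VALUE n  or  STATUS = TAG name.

STATUS = TAG Mul1

c1: issue SUB r3<-Add1 | r0:7,r1:9,r2:4,r3:Add1,r4:8,r5:9
c2: issue SUB r1<-Add2 | r0:7,r1:Add2,r2:4,r3:Add1,r4:8,r5:9
c3: stall | r0:7,r1:Add2,r2:4,r3:Add1,r4:8,r5:9
c4: CDB Add1=-2; issue SUB r0<-Add1 | r0:Add1,r1:Add2,r2:4,r3:-2,r4:8,r5:9
c5: issue MUL r0<-Mul1 | r0:Mul1,r1:Add2,r2:4,r3:-2,r4:8,r5:9
c6: stall | r0:Mul1,r1:Add2,r2:4,r3:-2,r4:8,r5:9
c7: CDB Add1=10; issue SUB r3<-Add1 | r0:Mul1,r1:Add2,r2:4,r3:Add1,r4:8,r5:9
c8: CDB Add2=-11; issue SUB r3<-Add2 | r0:Mul1,r1:-11,r2:4,r3:Add2,r4:8,r5:9
c9: stall | r0:Mul1,r1:-11,r2:4,r3:Add2,r4:8,r5:9
c10: CDB Add1=11; issue SUB r4<-Add1 | r0:Mul1,r1:-11,r2:4,r3:Add2,r4:Add1,r5:9
c11: CDB Mul1=36; issue MUL r1<-Mul1 | r0:36,r1:Mul1,r2:4,r3:Add2,r4:Add1,r5:9
c12: - | r0:36,r1:Mul1,r2:4,r3:Add2,r4:Add1,r5:9
c13: - | r0:36,r1:Mul1,r2:4,r3:Add2,r4:Add1,r5:9
c14: CDB Add1=47 | r0:36,r1:Mul1,r2:4,r3:Add2,r4:47,r5:9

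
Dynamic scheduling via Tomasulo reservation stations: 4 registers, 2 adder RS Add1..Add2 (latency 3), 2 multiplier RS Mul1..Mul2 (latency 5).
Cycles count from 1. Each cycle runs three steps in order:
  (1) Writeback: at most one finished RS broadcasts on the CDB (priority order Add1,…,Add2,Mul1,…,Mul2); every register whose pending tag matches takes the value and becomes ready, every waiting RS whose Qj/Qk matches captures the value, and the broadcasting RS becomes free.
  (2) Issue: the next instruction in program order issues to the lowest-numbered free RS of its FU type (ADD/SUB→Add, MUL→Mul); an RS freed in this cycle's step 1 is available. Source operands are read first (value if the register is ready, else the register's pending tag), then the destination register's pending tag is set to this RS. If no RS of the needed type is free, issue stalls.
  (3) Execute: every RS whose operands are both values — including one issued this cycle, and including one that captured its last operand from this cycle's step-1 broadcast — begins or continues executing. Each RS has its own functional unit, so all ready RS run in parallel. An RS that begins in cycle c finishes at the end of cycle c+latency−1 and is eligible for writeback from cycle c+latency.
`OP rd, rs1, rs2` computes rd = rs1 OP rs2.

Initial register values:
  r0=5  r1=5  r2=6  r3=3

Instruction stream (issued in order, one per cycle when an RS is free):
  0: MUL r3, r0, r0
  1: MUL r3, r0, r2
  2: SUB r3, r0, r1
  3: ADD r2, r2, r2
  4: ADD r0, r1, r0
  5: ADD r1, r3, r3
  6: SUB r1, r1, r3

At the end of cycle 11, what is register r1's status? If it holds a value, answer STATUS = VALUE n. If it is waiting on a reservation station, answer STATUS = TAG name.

cycle 1: issue MUL r3<-Mul1 // r0:5,r1:5,r2:6,r3:Mul1
cycle 2: issue MUL r3<-Mul2 // r0:5,r1:5,r2:6,r3:Mul2
cycle 3: issue SUB r3<-Add1 // r0:5,r1:5,r2:6,r3:Add1
cycle 4: issue ADD r2<-Add2 // r0:5,r1:5,r2:Add2,r3:Add1
cycle 5: stall // r0:5,r1:5,r2:Add2,r3:Add1
cycle 6: CDB Add1=0; issue ADD r0<-Add1 // r0:Add1,r1:5,r2:Add2,r3:0
cycle 7: CDB Add2=12; issue ADD r1<-Add2 // r0:Add1,r1:Add2,r2:12,r3:0
cycle 8: CDB Mul1=25; stall // r0:Add1,r1:Add2,r2:12,r3:0
cycle 9: CDB Add1=10; issue SUB r1<-Add1 // r0:10,r1:Add1,r2:12,r3:0
cycle 10: CDB Add2=0 // r0:10,r1:Add1,r2:12,r3:0
cycle 11: CDB Mul2=30 // r0:10,r1:Add1,r2:12,r3:0

STATUS = TAG Add1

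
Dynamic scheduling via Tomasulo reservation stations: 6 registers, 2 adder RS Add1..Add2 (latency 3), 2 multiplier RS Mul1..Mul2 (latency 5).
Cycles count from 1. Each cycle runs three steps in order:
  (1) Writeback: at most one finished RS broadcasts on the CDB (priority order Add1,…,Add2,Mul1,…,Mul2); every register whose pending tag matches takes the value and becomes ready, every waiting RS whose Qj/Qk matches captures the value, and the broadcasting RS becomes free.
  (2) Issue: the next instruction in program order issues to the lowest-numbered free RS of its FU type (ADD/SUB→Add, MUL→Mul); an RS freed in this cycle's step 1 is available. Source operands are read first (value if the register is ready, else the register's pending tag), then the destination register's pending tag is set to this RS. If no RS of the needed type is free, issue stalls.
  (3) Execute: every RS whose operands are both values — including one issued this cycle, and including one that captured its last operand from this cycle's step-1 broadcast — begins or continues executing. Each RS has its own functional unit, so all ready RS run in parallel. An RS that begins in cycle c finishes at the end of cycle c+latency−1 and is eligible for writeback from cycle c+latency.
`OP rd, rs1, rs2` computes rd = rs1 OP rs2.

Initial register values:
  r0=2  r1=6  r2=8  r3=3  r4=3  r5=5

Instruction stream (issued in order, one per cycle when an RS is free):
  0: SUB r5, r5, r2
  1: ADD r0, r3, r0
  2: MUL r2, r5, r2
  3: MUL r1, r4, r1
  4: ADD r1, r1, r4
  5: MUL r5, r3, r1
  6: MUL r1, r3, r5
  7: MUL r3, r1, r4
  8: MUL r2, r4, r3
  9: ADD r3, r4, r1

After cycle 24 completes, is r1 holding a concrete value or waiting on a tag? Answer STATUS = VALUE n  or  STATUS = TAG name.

cycle 1: issue SUB r5<-Add1 // r0:2,r1:6,r2:8,r3:3,r4:3,r5:Add1
cycle 2: issue ADD r0<-Add2 // r0:Add2,r1:6,r2:8,r3:3,r4:3,r5:Add1
cycle 3: issue MUL r2<-Mul1 // r0:Add2,r1:6,r2:Mul1,r3:3,r4:3,r5:Add1
cycle 4: CDB Add1=-3; issue MUL r1<-Mul2 // r0:Add2,r1:Mul2,r2:Mul1,r3:3,r4:3,r5:-3
cycle 5: CDB Add2=5; issue ADD r1<-Add1 // r0:5,r1:Add1,r2:Mul1,r3:3,r4:3,r5:-3
cycle 6: stall // r0:5,r1:Add1,r2:Mul1,r3:3,r4:3,r5:-3
cycle 7: stall // r0:5,r1:Add1,r2:Mul1,r3:3,r4:3,r5:-3
cycle 8: stall // r0:5,r1:Add1,r2:Mul1,r3:3,r4:3,r5:-3
cycle 9: CDB Mul1=-24; issue MUL r5<-Mul1 // r0:5,r1:Add1,r2:-24,r3:3,r4:3,r5:Mul1
cycle 10: CDB Mul2=18; issue MUL r1<-Mul2 // r0:5,r1:Mul2,r2:-24,r3:3,r4:3,r5:Mul1
cycle 11: stall // r0:5,r1:Mul2,r2:-24,r3:3,r4:3,r5:Mul1
cycle 12: stall // r0:5,r1:Mul2,r2:-24,r3:3,r4:3,r5:Mul1
cycle 13: CDB Add1=21; stall // r0:5,r1:Mul2,r2:-24,r3:3,r4:3,r5:Mul1
cycle 14: stall // r0:5,r1:Mul2,r2:-24,r3:3,r4:3,r5:Mul1
cycle 15: stall // r0:5,r1:Mul2,r2:-24,r3:3,r4:3,r5:Mul1
cycle 16: stall // r0:5,r1:Mul2,r2:-24,r3:3,r4:3,r5:Mul1
cycle 17: stall // r0:5,r1:Mul2,r2:-24,r3:3,r4:3,r5:Mul1
cycle 18: CDB Mul1=63; issue MUL r3<-Mul1 // r0:5,r1:Mul2,r2:-24,r3:Mul1,r4:3,r5:63
cycle 19: stall // r0:5,r1:Mul2,r2:-24,r3:Mul1,r4:3,r5:63
cycle 20: stall // r0:5,r1:Mul2,r2:-24,r3:Mul1,r4:3,r5:63
cycle 21: stall // r0:5,r1:Mul2,r2:-24,r3:Mul1,r4:3,r5:63
cycle 22: stall // r0:5,r1:Mul2,r2:-24,r3:Mul1,r4:3,r5:63
cycle 23: CDB Mul2=189; issue MUL r2<-Mul2 // r0:5,r1:189,r2:Mul2,r3:Mul1,r4:3,r5:63
cycle 24: issue ADD r3<-Add1 // r0:5,r1:189,r2:Mul2,r3:Add1,r4:3,r5:63

STATUS = VALUE 189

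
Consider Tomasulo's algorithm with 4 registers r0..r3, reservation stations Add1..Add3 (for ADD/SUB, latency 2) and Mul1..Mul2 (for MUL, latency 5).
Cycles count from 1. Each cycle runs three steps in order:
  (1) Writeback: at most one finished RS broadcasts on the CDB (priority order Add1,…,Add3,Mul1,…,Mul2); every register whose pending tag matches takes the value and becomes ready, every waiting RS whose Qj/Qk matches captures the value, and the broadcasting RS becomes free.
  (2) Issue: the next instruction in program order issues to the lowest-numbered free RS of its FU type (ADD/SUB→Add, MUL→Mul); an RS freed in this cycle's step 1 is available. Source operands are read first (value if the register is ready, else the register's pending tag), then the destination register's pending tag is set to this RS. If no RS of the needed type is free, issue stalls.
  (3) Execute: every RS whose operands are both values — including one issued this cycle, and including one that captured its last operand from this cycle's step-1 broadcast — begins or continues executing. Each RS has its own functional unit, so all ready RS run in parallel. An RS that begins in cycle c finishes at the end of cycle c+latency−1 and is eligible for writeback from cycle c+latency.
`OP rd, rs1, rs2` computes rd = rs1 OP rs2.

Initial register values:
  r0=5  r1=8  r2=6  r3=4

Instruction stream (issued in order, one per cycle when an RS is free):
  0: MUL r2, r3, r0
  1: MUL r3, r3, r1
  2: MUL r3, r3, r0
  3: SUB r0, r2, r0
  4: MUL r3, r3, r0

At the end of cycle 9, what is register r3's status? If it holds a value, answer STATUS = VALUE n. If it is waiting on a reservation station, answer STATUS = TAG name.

STATUS = TAG Mul2

cycle 1: issue MUL r2<-Mul1 // r0:5,r1:8,r2:Mul1,r3:4
cycle 2: issue MUL r3<-Mul2 // r0:5,r1:8,r2:Mul1,r3:Mul2
cycle 3: stall // r0:5,r1:8,r2:Mul1,r3:Mul2
cycle 4: stall // r0:5,r1:8,r2:Mul1,r3:Mul2
cycle 5: stall // r0:5,r1:8,r2:Mul1,r3:Mul2
cycle 6: CDB Mul1=20; issue MUL r3<-Mul1 // r0:5,r1:8,r2:20,r3:Mul1
cycle 7: CDB Mul2=32; issue SUB r0<-Add1 // r0:Add1,r1:8,r2:20,r3:Mul1
cycle 8: issue MUL r3<-Mul2 // r0:Add1,r1:8,r2:20,r3:Mul2
cycle 9: CDB Add1=15 // r0:15,r1:8,r2:20,r3:Mul2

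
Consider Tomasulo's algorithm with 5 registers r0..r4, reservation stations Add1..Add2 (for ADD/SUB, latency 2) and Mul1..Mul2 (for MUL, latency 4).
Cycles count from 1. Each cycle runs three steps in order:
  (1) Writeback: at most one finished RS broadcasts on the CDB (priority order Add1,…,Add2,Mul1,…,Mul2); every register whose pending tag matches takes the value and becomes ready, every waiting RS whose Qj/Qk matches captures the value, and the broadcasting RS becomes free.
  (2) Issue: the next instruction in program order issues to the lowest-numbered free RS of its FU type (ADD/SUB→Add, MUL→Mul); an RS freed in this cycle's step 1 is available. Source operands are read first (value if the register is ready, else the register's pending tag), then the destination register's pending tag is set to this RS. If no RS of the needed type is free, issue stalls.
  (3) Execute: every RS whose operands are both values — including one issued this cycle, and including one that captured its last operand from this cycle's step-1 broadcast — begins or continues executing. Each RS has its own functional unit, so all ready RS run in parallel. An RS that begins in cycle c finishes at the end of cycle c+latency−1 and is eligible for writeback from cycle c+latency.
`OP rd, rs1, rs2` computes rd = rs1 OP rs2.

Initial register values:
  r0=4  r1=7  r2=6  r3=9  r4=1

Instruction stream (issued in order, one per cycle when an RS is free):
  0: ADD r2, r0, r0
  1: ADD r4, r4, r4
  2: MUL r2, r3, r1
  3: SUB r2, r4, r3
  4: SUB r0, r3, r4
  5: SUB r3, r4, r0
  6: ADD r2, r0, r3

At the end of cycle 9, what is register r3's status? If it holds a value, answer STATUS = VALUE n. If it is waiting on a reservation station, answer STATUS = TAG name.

STATUS = VALUE -5

cycle 1: issue ADD r2<-Add1 // r0:4,r1:7,r2:Add1,r3:9,r4:1
cycle 2: issue ADD r4<-Add2 // r0:4,r1:7,r2:Add1,r3:9,r4:Add2
cycle 3: CDB Add1=8; issue MUL r2<-Mul1 // r0:4,r1:7,r2:Mul1,r3:9,r4:Add2
cycle 4: CDB Add2=2; issue SUB r2<-Add1 // r0:4,r1:7,r2:Add1,r3:9,r4:2
cycle 5: issue SUB r0<-Add2 // r0:Add2,r1:7,r2:Add1,r3:9,r4:2
cycle 6: CDB Add1=-7; issue SUB r3<-Add1 // r0:Add2,r1:7,r2:-7,r3:Add1,r4:2
cycle 7: CDB Add2=7; issue ADD r2<-Add2 // r0:7,r1:7,r2:Add2,r3:Add1,r4:2
cycle 8: CDB Mul1=63 // r0:7,r1:7,r2:Add2,r3:Add1,r4:2
cycle 9: CDB Add1=-5 // r0:7,r1:7,r2:Add2,r3:-5,r4:2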